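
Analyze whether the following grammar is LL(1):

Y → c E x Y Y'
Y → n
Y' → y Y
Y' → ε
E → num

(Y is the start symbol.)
No. Predict set conflict for Y': { 'y' }

Relevant sets:
  FOLLOW(Y') = { $, 'y' }

For Y:
  PREDICT(Y → c E x Y Y') = { 'c' }
  PREDICT(Y → n) = { 'n' }
For Y':
  PREDICT(Y' → y Y) = { 'y' }
  PREDICT(Y' → ε) = { $, 'y' }
E has a single production, so nothing to check there.

Conflict found: Predict set conflict for Y': { 'y' }
The grammar is NOT LL(1).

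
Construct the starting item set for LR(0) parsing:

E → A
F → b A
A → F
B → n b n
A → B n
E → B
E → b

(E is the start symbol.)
{ [A → . B n], [A → . F], [B → . n b n], [E → . A], [E → . B], [E → . b], [E' → . E], [F → . b A] }

First, augment the grammar with E' → E
I₀ = CLOSURE({ [E' → . E] }):
  [E' → . E] has the dot before E: add [E → . A], [E → . B], [E → . b]
  [E → . A] has the dot before A: add [A → . F], [A → . B n]
  [E → . B] has the dot before B: add [B → . n b n]
  [A → . F] has the dot before F: add [F → . b A]
No further items can be added.

I₀ = { [A → . B n], [A → . F], [B → . n b n], [E → . A], [E → . B], [E → . b], [E' → . E], [F → . b A] }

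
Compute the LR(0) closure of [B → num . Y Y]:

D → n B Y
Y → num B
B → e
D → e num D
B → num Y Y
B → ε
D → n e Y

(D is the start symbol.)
{ [B → num . Y Y], [Y → . num B] }

To compute CLOSURE, for each item [A → α.Bβ] where B is a non-terminal, add [B → .γ] for all productions B → γ; repeat for the newly added items until nothing changes.

Start with: [B → num . Y Y]
  [B → num . Y Y] has the dot before Y: add [Y → . num B]
No further items can be added.

CLOSURE = { [B → num . Y Y], [Y → . num B] }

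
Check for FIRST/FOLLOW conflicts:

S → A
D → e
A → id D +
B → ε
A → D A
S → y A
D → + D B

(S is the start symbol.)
No FIRST/FOLLOW conflicts.

A FIRST/FOLLOW conflict occurs when a non-terminal N has a nullable alternative N → β (β ⇒* ε) and another alternative N → α with FIRST(α) ∩ FOLLOW(N) ≠ ∅: on such a lookahead the parser cannot decide between expanding α and letting N vanish via β.

Nullable non-terminals: B.
B has a nullable alternative but only one production, so nothing to check.

A, D, S have no nullable alternative, so no FIRST/FOLLOW check is needed there.

No FIRST/FOLLOW conflicts found.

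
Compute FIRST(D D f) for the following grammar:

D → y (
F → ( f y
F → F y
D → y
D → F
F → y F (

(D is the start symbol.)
{ '(', 'y' }

FIRST sets of the non-terminals involved (from the grammar, by fixed-point iteration):
  FIRST(D) = { '(', 'y' }

To compute FIRST(D D f), process the symbols left to right:
Symbol D is a non-terminal. Add FIRST(D) \ {ε} = { '(', 'y' }
D is not nullable (ε ∉ FIRST(D)), so stop here.
FIRST(D D f) = { '(', 'y' }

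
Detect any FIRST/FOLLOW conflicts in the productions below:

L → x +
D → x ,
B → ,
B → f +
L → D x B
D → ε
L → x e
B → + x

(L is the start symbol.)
Yes. D → x ',' with FOLLOW(D) on { 'x' }

Nullable non-terminals: D.

D: nullable alternative(s) D → ε; FOLLOW(D) = { 'x' }
  D → x ,: FIRST \ {ε} = { 'x' } — overlaps FOLLOW(D) on { 'x' }: CONFLICT
  D → ε: FIRST \ {ε} = { } — this is the only nullable alternative, skip

B, L have no nullable alternative, so no FIRST/FOLLOW check is needed there.

So the grammar has 1 FIRST/FOLLOW conflict (marked CONFLICT above).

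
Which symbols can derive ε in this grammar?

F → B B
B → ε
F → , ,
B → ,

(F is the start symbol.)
ε-productions: B → ε
So B is immediately nullable.
F → B B: every symbol on the right is nullable, so F is nullable too.
Every non-terminal is now nullable.
Nullable = { 'B', 'F' }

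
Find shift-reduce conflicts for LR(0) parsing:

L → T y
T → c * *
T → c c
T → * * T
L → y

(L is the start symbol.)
No shift-reduce conflicts

Augment with L' → L and build the canonical LR(0) collection (I0 = CLOSURE({[L' → . L]}), then GOTO on every symbol after a dot until no new states appear). It has 12 states:
  I0: { [L → . T y], [L → . y], [L' → . L], [T → . * * T], [T → . c * *], [T → . c c] }  — shift
  I1: { [T → * . * T] }  — shift
  I2: { [L' → L .] }  — accept
  I3: { [L → T . y] }  — shift
  I4: { [T → c . * *], [T → c . c] }  — shift
  I5: { [L → y .] }  — reduce
  I6: { [T → c * . *] }  — shift
  I7: { [T → c c .] }  — reduce
  I8: { [T → c * * .] }  — reduce
  I9: { [L → T y .] }  — reduce
  I10: { [T → * * . T], [T → . * * T], [T → . c * *], [T → . c c] }  — shift
  I11: { [T → * * T .] }  — reduce

No state contains both a complete item and a shift item.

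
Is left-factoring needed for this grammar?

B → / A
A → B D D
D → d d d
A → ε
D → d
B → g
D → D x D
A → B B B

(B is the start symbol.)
Left-factoring is needed when two productions for the same non-terminal
share a common prefix on the right-hand side.

Productions for B:
  B → / A
  B → g
Productions for A:
  A → B D D
  A → ε
  A → B B B
Productions for D:
  D → d d d
  D → d
  D → D x D

Found common prefix 'B' in productions for A
Found common prefix 'd' in productions for D

Answer: Yes, A has productions with common prefix 'B'; D has productions with common prefix 'd'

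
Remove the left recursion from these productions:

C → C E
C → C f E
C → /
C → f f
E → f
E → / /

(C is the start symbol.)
C → / C'
C → f f C'
C' → E C'
C' → f E C'
C' → ε
E → f
E → / /

C is directly left-recursive. The standard transformation for
  A → A α₁ | ... | A α_m | β₁ | ... | β_n
is
  A  → β₁ A' | ... | β_n A'
  A' → α₁ A' | ... | α_m A' | ε

C → / becomes C → / C'
C → f f becomes C → f f C'
C → C E becomes C' → E C'
C → C f E becomes C' → f E C'
Add C' → ε

Productions for other non-terminals are unchanged:
  E → f
  E → / /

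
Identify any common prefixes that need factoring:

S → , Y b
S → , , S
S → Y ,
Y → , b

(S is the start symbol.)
Left-factoring is needed when two productions for the same non-terminal
share a common prefix on the right-hand side.

Productions for S:
  S → , Y b
  S → , , S
  S → Y ,

Found common prefix ',' in productions for S

Answer: Yes, S has productions with common prefix ','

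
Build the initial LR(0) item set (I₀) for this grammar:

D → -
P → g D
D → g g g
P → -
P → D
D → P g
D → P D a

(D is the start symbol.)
First, augment the grammar with D' → D
I₀ = CLOSURE({ [D' → . D] }):
  [D' → . D] has the dot before D: add [D → . -], [D → . g g g], [D → . P g], [D → . P D a]
  [D → . P g] has the dot before P: add [P → . g D], [P → . -], [P → . D]
No further items can be added.

I₀ = { [D → . -], [D → . P D a], [D → . P g], [D → . g g g], [D' → . D], [P → . -], [P → . D], [P → . g D] }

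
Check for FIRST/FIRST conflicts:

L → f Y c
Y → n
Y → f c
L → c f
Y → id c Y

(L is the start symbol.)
A FIRST/FIRST conflict occurs when two productions N → α and N → β for the same non-terminal have FIRST(α) ∩ FIRST(β) ≠ ∅ (with ε ∈ FIRST of a nullable right-hand side, so two nullable alternatives also conflict).

Productions for L:
  L → f Y c: FIRST = { 'f' }
  L → c f: FIRST = { 'c' }
Productions for Y:
  Y → n: FIRST = { 'n' }
  Y → f c: FIRST = { 'f' }
  Y → id c Y: FIRST = { 'id' }

All alternatives of each non-terminal have pairwise disjoint FIRST sets.

Answer: No FIRST/FIRST conflicts.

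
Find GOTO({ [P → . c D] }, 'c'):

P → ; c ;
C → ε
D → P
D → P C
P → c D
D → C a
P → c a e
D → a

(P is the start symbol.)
{ [C → .], [D → . C a], [D → . P C], [D → . P], [D → . a], [P → . ; c ;], [P → . c D], [P → . c a e], [P → c . D] }

GOTO(I, 'c') = CLOSURE({ [A → αX.β] : [A → α.Xβ] ∈ I, X = 'c' })

Items with dot before 'c', with the dot advanced:
  [P → . c D] → [P → c . D]
Closure of the advanced items:
  [P → c . D] has the dot before D: add [D → . P], [D → . P C], [D → . C a], [D → . a]
  [D → . P] has the dot before P: add [P → . ; c ;], [P → . c D], [P → . c a e]
  [D → . C a] has the dot before C: add [C → .]

GOTO = { [C → .], [D → . C a], [D → . P C], [D → . P], [D → . a], [P → . ; c ;], [P → . c D], [P → . c a e], [P → c . D] }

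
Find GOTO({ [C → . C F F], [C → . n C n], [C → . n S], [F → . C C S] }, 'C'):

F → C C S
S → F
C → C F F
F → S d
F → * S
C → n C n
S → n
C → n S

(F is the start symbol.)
{ [C → . C F F], [C → . n C n], [C → . n S], [C → C . F F], [F → . * S], [F → . C C S], [F → . S d], [F → C . C S], [S → . F], [S → . n] }

GOTO(I, 'C') = CLOSURE({ [A → αX.β] : [A → α.Xβ] ∈ I, X = 'C' })

Items with dot before 'C', with the dot advanced:
  [C → . C F F] → [C → C . F F]
  [F → . C C S] → [F → C . C S]
Closure of the advanced items:
  [C → C . F F] has the dot before F: add [F → . C C S], [F → . S d], [F → . * S]
  [F → C . C S] has the dot before C: add [C → . C F F], [C → . n C n], [C → . n S]
  [F → . S d] has the dot before S: add [S → . F], [S → . n]

GOTO = { [C → . C F F], [C → . n C n], [C → . n S], [C → C . F F], [F → . * S], [F → . C C S], [F → . S d], [F → C . C S], [S → . F], [S → . n] }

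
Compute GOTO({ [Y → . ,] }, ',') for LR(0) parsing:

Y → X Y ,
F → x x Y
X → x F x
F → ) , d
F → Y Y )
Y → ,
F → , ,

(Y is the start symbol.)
{ [Y → , .] }

GOTO(I, ',') = CLOSURE({ [A → αX.β] : [A → α.Xβ] ∈ I, X = ',' })

Items with dot before ',', with the dot advanced:
  [Y → . ,] → [Y → , .]
Closure adds nothing (no advanced item has the dot before a non-terminal).

GOTO = { [Y → , .] }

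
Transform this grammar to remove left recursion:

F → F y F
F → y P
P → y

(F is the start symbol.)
F → y P F'
F' → y F F'
F' → ε
P → y

F is directly left-recursive. The standard transformation for
  A → A α₁ | ... | A α_m | β₁ | ... | β_n
is
  A  → β₁ A' | ... | β_n A'
  A' → α₁ A' | ... | α_m A' | ε

F → y P becomes F → y P F'
F → F y F becomes F' → y F F'
Add F' → ε

Productions for other non-terminals are unchanged:
  P → y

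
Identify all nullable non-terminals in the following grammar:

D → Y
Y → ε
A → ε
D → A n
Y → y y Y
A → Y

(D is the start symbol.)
{ 'A', 'D', 'Y' }

ε-productions: Y → ε, A → ε
So Y, A are immediately nullable.
D → Y: every symbol on the right is nullable, so D is nullable too.
Every non-terminal is now nullable.
Nullable = { 'A', 'D', 'Y' }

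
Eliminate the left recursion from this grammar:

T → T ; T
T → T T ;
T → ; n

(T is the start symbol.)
T is directly left-recursive. The standard transformation for
  A → A α₁ | ... | A α_m | β₁ | ... | β_n
is
  A  → β₁ A' | ... | β_n A'
  A' → α₁ A' | ... | α_m A' | ε

T → ; n becomes T → ; n T'
T → T ; T becomes T' → ; T T'
T → T T ; becomes T' → T ; T'
Add T' → ε

Resulting grammar:
T → ; n T'
T' → ; T T'
T' → T ; T'
T' → ε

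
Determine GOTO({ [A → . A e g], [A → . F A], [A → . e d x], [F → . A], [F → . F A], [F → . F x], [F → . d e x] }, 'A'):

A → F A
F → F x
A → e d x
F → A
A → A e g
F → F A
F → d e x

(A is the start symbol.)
{ [A → A . e g], [F → A .] }

GOTO(I, 'A') = CLOSURE({ [A → αX.β] : [A → α.Xβ] ∈ I, X = 'A' })

Items with dot before 'A', with the dot advanced:
  [A → . A e g] → [A → A . e g]
  [F → . A] → [F → A .]
Closure adds nothing (no advanced item has the dot before a non-terminal).

GOTO = { [A → A . e g], [F → A .] }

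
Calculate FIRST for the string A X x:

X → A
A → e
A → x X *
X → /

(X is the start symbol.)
FIRST sets of the non-terminals involved (from the grammar, by fixed-point iteration):
  FIRST(A) = { 'e', 'x' }

To compute FIRST(A X x), process the symbols left to right:
Symbol A is a non-terminal. Add FIRST(A) \ {ε} = { 'e', 'x' }
A is not nullable (ε ∉ FIRST(A)), so stop here.
FIRST(A X x) = { 'e', 'x' }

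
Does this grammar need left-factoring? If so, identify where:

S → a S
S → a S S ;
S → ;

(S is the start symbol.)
Left-factoring is needed when two productions for the same non-terminal
share a common prefix on the right-hand side.

Productions for S:
  S → a S
  S → a S S ;
  S → ;

Found common prefix 'a S' in productions for S

Answer: Yes, S has productions with common prefix 'a S'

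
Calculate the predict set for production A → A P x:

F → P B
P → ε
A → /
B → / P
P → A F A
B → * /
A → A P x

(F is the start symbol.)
{ '/' }

PREDICT(A → A P x) = (FIRST(RHS) \ {ε}) ∪ (FOLLOW(A) if ε ∈ FIRST(RHS), i.e. RHS ⇒* ε)
FIRST(A) = { '/' }
FIRST(A P x) = { '/' }
ε ∉ FIRST(A P x), so FOLLOW(A) is not added.
PREDICT(A → A P x) = { '/' }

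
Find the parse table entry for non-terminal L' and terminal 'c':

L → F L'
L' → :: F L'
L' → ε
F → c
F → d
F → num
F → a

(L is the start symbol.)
To find M[L', 'c'], we find productions for L' where 'c' is in the predict set (PREDICT(N → α) = (FIRST(α) \ {ε}) ∪ (FOLLOW(N) if α ⇒* ε)).

Relevant sets:
  FOLLOW(L') = { $ }

L' → :: F L': PREDICT = { '::' }
L' → ε: PREDICT = { $ }

M[L', 'c'] is empty (no production applies)

Answer: Empty (error entry)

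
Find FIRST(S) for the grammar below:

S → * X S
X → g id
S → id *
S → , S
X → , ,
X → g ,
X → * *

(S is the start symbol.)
{ '*', ',', 'id' }

To compute FIRST(S), examine every production with S on the left-hand side, reading each right-hand side left to right until a non-nullable symbol is reached.

From S → * X S:
  - '*' is a terminal: add '*' and stop
From S → id *:
  - id is a terminal: add 'id' and stop
From S → , S:
  - ',' is a terminal: add ',' and stop

Collecting: FIRST(S) = { '*', ',', 'id' }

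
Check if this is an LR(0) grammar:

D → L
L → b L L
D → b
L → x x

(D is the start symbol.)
A grammar is LR(0) if no state in the canonical LR(0) collection has:
  - both a shift item (dot before a terminal) and a complete item (shift-reduce conflict), or
  - two or more complete items (reduce-reduce conflict; the accept item [D' → D .] counts as a complete item here).

Augment with D' → D and build the canonical LR(0) collection (I0 = CLOSURE({[D' → . D]}), then GOTO on every symbol after a dot until no new states appear). It has 9 states:
  I0: { [D → . L], [D → . b], [D' → . D], [L → . b L L], [L → . x x] }  — shift
  I1: { [D' → D .] }  — accept
  I2: { [D → L .] }  — reduce
  I3: { [D → b .], [L → . b L L], [L → . x x], [L → b . L L] }  — shift, reduce
  I4: { [L → x . x] }  — shift
  I5: { [L → x x .] }  — reduce
  I6: { [L → . b L L], [L → . x x], [L → b L . L] }  — shift
  I7: { [L → . b L L], [L → . x x], [L → b . L L] }  — shift
  I8: { [L → b L L .] }  — reduce

Conflict in state I3:
  Shift-reduce conflict between [D → b .] and [L → . b L L]
So the grammar is NOT LR(0).

Answer: No. Shift-reduce conflict between [D → b .] and [L → . b L L]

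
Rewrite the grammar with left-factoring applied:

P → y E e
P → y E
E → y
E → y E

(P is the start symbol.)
Left-factoring transforms A → αβ₁ | αβ₂ into A → αA' and A' → β₁ | β₂
(α is the longest common prefix among the alternatives). Repeat until
no nonterminal has two alternatives with a common prefix.

Round 1: P has alternatives sharing prefix 'y E'. Introduce P': P → y E P'
  Add: P' → e
  Add: P' → ε

Round 2: E has alternatives sharing prefix 'y'. Introduce E': E → y E'
  Add: E' → ε
  Add: E' → E

No remaining common prefixes — done.

Resulting grammar:
P → y E P'
P' → e
P' → ε
E → y E'
E' → ε
E' → E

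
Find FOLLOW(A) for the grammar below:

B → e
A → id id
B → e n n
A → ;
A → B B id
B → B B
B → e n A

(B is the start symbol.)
To compute FOLLOW(A), find every occurrence of A on a right-hand side N → α A β: add FIRST(β) \ {ε}, and if β is empty or nullable also add FOLLOW(N). Iterate to a fixed point.

In B → e n A: A is at the end, add FOLLOW(B)

The FOLLOW sets referred to above (computed the same way, to a fixed point):
  FOLLOW(B) = { $, 'e', 'id' }

Taking the union: FOLLOW(A) = { $, 'e', 'id' }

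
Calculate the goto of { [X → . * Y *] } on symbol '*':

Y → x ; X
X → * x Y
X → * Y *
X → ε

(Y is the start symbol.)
{ [X → * . Y *], [Y → . x ; X] }

GOTO(I, '*') = CLOSURE({ [A → αX.β] : [A → α.Xβ] ∈ I, X = '*' })

Items with dot before '*', with the dot advanced:
  [X → . * Y *] → [X → * . Y *]
Closure of the advanced items:
  [X → * . Y *] has the dot before Y: add [Y → . x ; X]

GOTO = { [X → * . Y *], [Y → . x ; X] }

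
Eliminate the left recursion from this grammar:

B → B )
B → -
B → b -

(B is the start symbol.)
B → - B'
B → b - B'
B' → ) B'
B' → ε

B is directly left-recursive. The standard transformation for
  A → A α₁ | ... | A α_m | β₁ | ... | β_n
is
  A  → β₁ A' | ... | β_n A'
  A' → α₁ A' | ... | α_m A' | ε

B → - becomes B → - B'
B → b - becomes B → b - B'
B → B ) becomes B' → ) B'
Add B' → ε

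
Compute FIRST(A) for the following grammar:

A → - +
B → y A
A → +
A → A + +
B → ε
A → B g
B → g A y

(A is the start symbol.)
To compute FIRST(A), examine every production with A on the left-hand side, reading each right-hand side left to right until a non-nullable symbol is reached.

FIRST sets of the other non-terminals involved (by the same procedure, iterated to a fixed point):
  FIRST(B) = { 'g', 'y', ε }

From A → - +:
  - '-' is a terminal: add '-' and stop
From A → +:
  - '+' is a terminal: add '+' and stop
From A → A + +:
  - A is the symbol being defined: contributes nothing new
    A is not nullable, so stop
From A → B g:
  - B is a non-terminal: add FIRST(B) \ {ε} = { 'g', 'y' }
    B is nullable, so continue to the next symbol
  - g is a terminal: add 'g' and stop

Collecting: FIRST(A) = { '+', '-', 'g', 'y' }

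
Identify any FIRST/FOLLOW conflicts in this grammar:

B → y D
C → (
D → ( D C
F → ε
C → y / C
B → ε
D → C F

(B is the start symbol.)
A FIRST/FOLLOW conflict occurs when a non-terminal N has a nullable alternative N → β (β ⇒* ε) and another alternative N → α with FIRST(α) ∩ FOLLOW(N) ≠ ∅: on such a lookahead the parser cannot decide between expanding α and letting N vanish via β.

Nullable non-terminals: B, F.

B: nullable alternative(s) B → ε; FOLLOW(B) = { $ }
  B → y D: FIRST \ {ε} = { 'y' } — disjoint from FOLLOW(B)
  B → ε: FIRST \ {ε} = { } — this is the only nullable alternative, skip
F has a nullable alternative but only one production, so nothing to check.

C, D have no nullable alternative, so no FIRST/FOLLOW check is needed there.

No FIRST/FOLLOW conflicts found.

Answer: No FIRST/FOLLOW conflicts.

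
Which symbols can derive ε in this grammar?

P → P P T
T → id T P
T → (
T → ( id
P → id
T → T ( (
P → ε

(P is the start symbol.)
{ 'P' }

A non-terminal is nullable if it can derive ε (the empty string): either it has an ε-production, or it has a production whose right-hand side consists entirely of nullable non-terminals.

ε-productions: P → ε
So P is immediately nullable.
No further non-terminal can be added: every production for the remaining non-terminals contains a terminal or a non-nullable non-terminal.
Nullable = { 'P' }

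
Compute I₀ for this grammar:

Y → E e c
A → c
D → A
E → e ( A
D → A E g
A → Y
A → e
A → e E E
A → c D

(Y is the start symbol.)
First, augment the grammar with Y' → Y
I₀ = CLOSURE({ [Y' → . Y] }):
  [Y' → . Y] has the dot before Y: add [Y → . E e c]
  [Y → . E e c] has the dot before E: add [E → . e ( A]
No further items can be added.

I₀ = { [E → . e ( A], [Y → . E e c], [Y' → . Y] }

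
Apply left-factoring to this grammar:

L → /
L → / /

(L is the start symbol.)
L → / L'
L' → ε
L' → /

Left-factoring transforms A → αβ₁ | αβ₂ into A → αA' and A' → β₁ | β₂
(α is the longest common prefix among the alternatives). Repeat until
no nonterminal has two alternatives with a common prefix.

Round 1: L has alternatives sharing prefix '/'. Introduce L': L → / L'
  Add: L' → ε
  Add: L' → /

No remaining common prefixes — done.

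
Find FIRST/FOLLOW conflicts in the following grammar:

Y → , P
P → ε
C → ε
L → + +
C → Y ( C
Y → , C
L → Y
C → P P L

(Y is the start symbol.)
Nullable non-terminals: C, P.
FIRST sets used below: FIRST(Y) = { ',' }, FIRST(P) = { ε }, FIRST(L) = { '+', ',' }

C: nullable alternative(s) C → ε; FOLLOW(C) = { $, '(' }
  C → ε: FIRST \ {ε} = { } — this is the only nullable alternative, skip
  C → Y ( C: FIRST \ {ε} = { ',' } — disjoint from FOLLOW(C)
  C → P P L: FIRST \ {ε} = { '+', ',' } — disjoint from FOLLOW(C)
P has a nullable alternative but only one production, so nothing to check.

L, Y have no nullable alternative, so no FIRST/FOLLOW check is needed there.

No FIRST/FOLLOW conflicts found.

Answer: No FIRST/FOLLOW conflicts.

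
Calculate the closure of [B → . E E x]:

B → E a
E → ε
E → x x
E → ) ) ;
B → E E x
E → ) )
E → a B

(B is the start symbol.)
{ [B → . E E x], [E → . ) ) ;], [E → . ) )], [E → . a B], [E → . x x], [E → .] }

Start with: [B → . E E x]
  [B → . E E x] has the dot before E: add [E → .], [E → . x x], [E → . ) ) ;], [E → . ) )], [E → . a B]
No further items can be added.

CLOSURE = { [B → . E E x], [E → . ) ) ;], [E → . ) )], [E → . a B], [E → . x x], [E → .] }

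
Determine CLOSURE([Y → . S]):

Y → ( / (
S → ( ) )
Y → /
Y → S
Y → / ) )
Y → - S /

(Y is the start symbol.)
{ [S → . ( ) )], [Y → . S] }

To compute CLOSURE, for each item [A → α.Bβ] where B is a non-terminal, add [B → .γ] for all productions B → γ; repeat for the newly added items until nothing changes.

Start with: [Y → . S]
  [Y → . S] has the dot before S: add [S → . ( ) )]
No further items can be added.

CLOSURE = { [S → . ( ) )], [Y → . S] }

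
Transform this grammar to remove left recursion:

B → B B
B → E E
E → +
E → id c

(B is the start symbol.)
B → E E B'
B' → B B'
B' → ε
E → +
E → id c

B is directly left-recursive. The standard transformation for
  A → A α₁ | ... | A α_m | β₁ | ... | β_n
is
  A  → β₁ A' | ... | β_n A'
  A' → α₁ A' | ... | α_m A' | ε

B → E E becomes B → E E B'
B → B B becomes B' → B B'
Add B' → ε

Productions for other non-terminals are unchanged:
  E → +
  E → id c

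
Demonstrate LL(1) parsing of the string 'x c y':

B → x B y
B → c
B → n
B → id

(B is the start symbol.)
Stack is shown with the top on the left.

Stack    Input    Action
------------------------
B $      x c y $  output B → x B y
x B y $  x c y $  match 'x'
B y $    c y $    output B → c
c y $    c y $    match 'c'
y $      y $      match 'y'
$        $        accept

The string is accepted.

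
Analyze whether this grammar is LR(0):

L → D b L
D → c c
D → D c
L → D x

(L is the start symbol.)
A grammar is LR(0) if no state in the canonical LR(0) collection has:
  - both a shift item (dot before a terminal) and a complete item (shift-reduce conflict), or
  - two or more complete items (reduce-reduce conflict; the accept item [L' → L .] counts as a complete item here).

Augment with L' → L and build the canonical LR(0) collection (I0 = CLOSURE({[L' → . L]}), then GOTO on every symbol after a dot until no new states appear). It has 9 states:
  I0: { [D → . D c], [D → . c c], [L → . D b L], [L → . D x], [L' → . L] }  — shift
  I1: { [D → D . c], [L → D . b L], [L → D . x] }  — shift
  I2: { [L' → L .] }  — accept
  I3: { [D → c . c] }  — shift
  I4: { [D → c c .] }  — reduce
  I5: { [D → . D c], [D → . c c], [L → . D b L], [L → . D x], [L → D b . L] }  — shift
  I6: { [D → D c .] }  — reduce
  I7: { [L → D x .] }  — reduce
  I8: { [L → D b L .] }  — reduce

Every state is either a pure shift/goto state or contains exactly one complete item and nothing to shift — no conflicts. The grammar is LR(0).

Answer: Yes, the grammar is LR(0)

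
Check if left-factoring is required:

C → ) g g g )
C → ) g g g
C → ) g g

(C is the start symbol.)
Yes, C has productions with common prefix ') g g'

Left-factoring is needed when two productions for the same non-terminal
share a common prefix on the right-hand side.

Productions for C:
  C → ) g g g )
  C → ) g g g
  C → ) g g

Found common prefix ') g g' in productions for C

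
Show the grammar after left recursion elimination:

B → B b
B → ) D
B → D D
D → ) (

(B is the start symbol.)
B → ) D B'
B → D D B'
B' → b B'
B' → ε
D → ) (

B is directly left-recursive. The standard transformation for
  A → A α₁ | ... | A α_m | β₁ | ... | β_n
is
  A  → β₁ A' | ... | β_n A'
  A' → α₁ A' | ... | α_m A' | ε

B → ) D becomes B → ) D B'
B → D D becomes B → D D B'
B → B b becomes B' → b B'
Add B' → ε

Productions for other non-terminals are unchanged:
  D → ) (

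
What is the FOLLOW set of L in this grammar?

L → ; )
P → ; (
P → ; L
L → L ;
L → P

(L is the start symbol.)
To compute FOLLOW(L), find every occurrence of L on a right-hand side N → α L β: add FIRST(β) \ {ε}, and if β is empty or nullable also add FOLLOW(N). Iterate to a fixed point.

L is the start symbol, so $ ∈ FOLLOW(L).
In P → ; L: L is at the end, add FOLLOW(P)
In L → L ;: L is followed by ';', add FIRST(';') \ {ε} = { ';' }

The FOLLOW sets referred to above (computed the same way, to a fixed point):
  FOLLOW(P) = { $, ';' }

Taking the union: FOLLOW(L) = { $, ';' }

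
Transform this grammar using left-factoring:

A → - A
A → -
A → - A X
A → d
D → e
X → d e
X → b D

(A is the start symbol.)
Left-factoring transforms A → αβ₁ | αβ₂ into A → αA' and A' → β₁ | β₂
(α is the longest common prefix among the alternatives). Repeat until
no nonterminal has two alternatives with a common prefix.

Round 1: A has alternatives sharing prefix '-'. Introduce A': A → - A'
  Add: A' → A
  Add: A' → ε
  Add: A' → A X

Round 2: A' has alternatives sharing prefix 'A'. Introduce A'': A' → A A''
  Add: A'' → ε
  Add: A'' → X

No remaining common prefixes — done.

Resulting grammar:
A → - A'
A' → A A''
A'' → ε
A'' → X
A' → ε
A → d
D → e
X → d e
X → b D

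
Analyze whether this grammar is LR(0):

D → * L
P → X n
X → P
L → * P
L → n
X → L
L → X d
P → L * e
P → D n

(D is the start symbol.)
No. Shift-reduce conflict between [D → * L .] and [P → L . * e]

A grammar is LR(0) if no state in the canonical LR(0) collection has:
  - both a shift item (dot before a terminal) and a complete item (shift-reduce conflict), or
  - two or more complete items (reduce-reduce conflict; the accept item [D' → D .] counts as a complete item here).

Augment with D' → D and build the canonical LR(0) collection (I0 = CLOSURE({[D' → . D]}), then GOTO on every symbol after a dot until no new states appear). It has 15 states:
  I0: { [D → . * L], [D' → . D] }  — shift
  I1: { [D → * . L], [D → . * L], [L → . * P], [L → . X d], [L → . n], [P → . D n], [P → . L * e], [P → . X n], [X → . L], [X → . P] }  — shift
  I2: { [D' → D .] }  — accept
  I3: { [D → * . L], [D → . * L], [L → * . P], [L → . * P], [L → . X d], [L → . n], [P → . D n], [P → . L * e], [P → . X n], [X → . L], [X → . P] }  — shift
  I4: { [P → D . n] }  — shift
  I5: { [D → * L .], [P → L . * e], [X → L .] }  — shift, 2 reduces
  I6: { [X → P .] }  — reduce
  I7: { [L → X . d], [P → X . n] }  — shift
  I8: { [L → n .] }  — reduce
  I9: { [L → X d .] }  — reduce
  I10: { [P → X n .] }  — reduce
  I11: { [P → L * . e] }  — shift
  I12: { [P → L * e .] }  — reduce
  I13: { [P → D n .] }  — reduce
  I14: { [L → * P .], [X → P .] }  — 2 reduces

Conflict in state I5:
  Shift-reduce conflict between [D → * L .] and [P → L . * e]
So the grammar is NOT LR(0).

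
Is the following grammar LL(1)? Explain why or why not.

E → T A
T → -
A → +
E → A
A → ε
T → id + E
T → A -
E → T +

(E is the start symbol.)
No. Predict set conflict for E: { '+' }

A grammar is LL(1) if for each non-terminal N with multiple productions, the predict sets of those productions are pairwise disjoint, where PREDICT(N → α) = (FIRST(α) \ {ε}) ∪ (FOLLOW(N) if α ⇒* ε).

Relevant sets:
  FIRST(T) = { '+', '-', 'id' }
  FIRST(A) = { '+', ε }
  FOLLOW(E) = { $, '+' }
  FOLLOW(A) = { $, '+', '-' }

For E:
  PREDICT(E → T A) = { '+', '-', 'id' }
  PREDICT(E → A) = { $, '+' }
  PREDICT(E → T '+') = { '+', '-', 'id' }
For T:
  PREDICT(T → '-') = { '-' }
  PREDICT(T → id '+' E) = { 'id' }
  PREDICT(T → A '-') = { '+', '-' }
For A:
  PREDICT(A → '+') = { '+' }
  PREDICT(A → ε) = { $, '+', '-' }

Conflict found: Predict set conflict for E: { '+' }
The grammar is NOT LL(1).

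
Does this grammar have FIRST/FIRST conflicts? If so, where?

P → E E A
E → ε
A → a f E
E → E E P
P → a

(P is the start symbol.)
Yes. P → E E A / P → a on { 'a' }

A FIRST/FIRST conflict occurs when two productions N → α and N → β for the same non-terminal have FIRST(α) ∩ FIRST(β) ≠ ∅ (with ε ∈ FIRST of a nullable right-hand side, so two nullable alternatives also conflict).

FIRST sets of the non-terminals at (or reachable through a nullable prefix from) the front of some alternative:
  FIRST(E) = { 'a', ε }
  FIRST(A) = { 'a' }
  FIRST(P) = { 'a' }

Productions for P:
  P → E E A: FIRST = { 'a' }
  P → a: FIRST = { 'a' }
Productions for E:
  E → ε: FIRST = { ε }
  E → E E P: FIRST = { 'a' }
A has only one production, so no FIRST/FIRST conflict is possible there.

Conflict for P: P → E E A and P → a
  Overlap: { 'a' }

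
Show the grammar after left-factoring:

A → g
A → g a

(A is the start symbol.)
A → g A'
A' → ε
A' → a

Left-factoring transforms A → αβ₁ | αβ₂ into A → αA' and A' → β₁ | β₂
(α is the longest common prefix among the alternatives). Repeat until
no nonterminal has two alternatives with a common prefix.

Round 1: A has alternatives sharing prefix 'g'. Introduce A': A → g A'
  Add: A' → ε
  Add: A' → a

No remaining common prefixes — done.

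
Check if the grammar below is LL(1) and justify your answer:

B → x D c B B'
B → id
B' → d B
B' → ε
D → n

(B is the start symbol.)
A grammar is LL(1) if for each non-terminal N with multiple productions, the predict sets of those productions are pairwise disjoint, where PREDICT(N → α) = (FIRST(α) \ {ε}) ∪ (FOLLOW(N) if α ⇒* ε).

Relevant sets:
  FOLLOW(B') = { $, 'd' }

For B:
  PREDICT(B → x D c B B') = { 'x' }
  PREDICT(B → id) = { 'id' }
For B':
  PREDICT(B' → d B) = { 'd' }
  PREDICT(B' → ε) = { $, 'd' }
D has a single production, so nothing to check there.

Conflict found: Predict set conflict for B': { 'd' }
The grammar is NOT LL(1).

Answer: No. Predict set conflict for B': { 'd' }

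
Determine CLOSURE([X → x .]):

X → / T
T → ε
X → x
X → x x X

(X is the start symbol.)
To compute CLOSURE, for each item [A → α.Bβ] where B is a non-terminal, add [B → .γ] for all productions B → γ; repeat for the newly added items until nothing changes.

Start with: [X → x .]
The dot is at the end, so nothing is added.

CLOSURE = { [X → x .] }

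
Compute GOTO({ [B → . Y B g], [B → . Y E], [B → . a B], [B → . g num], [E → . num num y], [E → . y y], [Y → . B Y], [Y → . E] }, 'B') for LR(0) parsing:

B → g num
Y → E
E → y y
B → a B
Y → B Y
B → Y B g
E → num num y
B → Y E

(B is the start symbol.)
GOTO(I, 'B') = CLOSURE({ [A → αX.β] : [A → α.Xβ] ∈ I, X = 'B' })

Items with dot before 'B', with the dot advanced:
  [Y → . B Y] → [Y → B . Y]
Closure of the advanced items:
  [Y → B . Y] has the dot before Y: add [Y → . E], [Y → . B Y]
  [Y → . E] has the dot before E: add [E → . y y], [E → . num num y]
  [Y → . B Y] has the dot before B: add [B → . g num], [B → . a B], [B → . Y B g], [B → . Y E]

GOTO = { [B → . Y B g], [B → . Y E], [B → . a B], [B → . g num], [E → . num num y], [E → . y y], [Y → . B Y], [Y → . E], [Y → B . Y] }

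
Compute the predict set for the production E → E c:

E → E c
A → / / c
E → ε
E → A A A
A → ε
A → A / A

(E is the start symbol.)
{ '/', 'c' }

PREDICT(E → E c) = (FIRST(RHS) \ {ε}) ∪ (FOLLOW(E) if ε ∈ FIRST(RHS), i.e. RHS ⇒* ε)
FIRST(E) = { '/', 'c', ε }
FIRST(E c) = { '/', 'c' }
ε ∉ FIRST(E c), so FOLLOW(E) is not added.
PREDICT(E → E c) = { '/', 'c' }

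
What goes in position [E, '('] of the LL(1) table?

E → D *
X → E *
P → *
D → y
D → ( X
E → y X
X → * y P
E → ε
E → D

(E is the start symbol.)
To find M[E, '('], we find productions for E where '(' is in the predict set (PREDICT(N → α) = (FIRST(α) \ {ε}) ∪ (FOLLOW(N) if α ⇒* ε)).

Relevant sets:
  FIRST(D) = { '(', 'y' }
  FOLLOW(E) = { $, '*' }

E → D *: PREDICT = { '(', 'y' }
  '(' is in predict set, so this production goes in M[E, '(']
E → y X: PREDICT = { 'y' }
E → ε: PREDICT = { $, '*' }
E → D: PREDICT = { '(', 'y' }
  '(' is in predict set, so this production goes in M[E, '(']

M[E, '('] = E → D *, E → D  (a multiply-defined cell — the grammar is not LL(1))

Answer: E → D *, E → D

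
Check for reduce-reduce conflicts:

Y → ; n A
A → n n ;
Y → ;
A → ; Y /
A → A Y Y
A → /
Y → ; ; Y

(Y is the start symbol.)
A reduce-reduce conflict occurs when an LR(0) state has two complete items [A → α .] and [B → β .] — both call for a reduction, and with no lookahead the parser cannot choose between them.

Augment with Y' → Y and build the canonical LR(0) collection (I0 = CLOSURE({[Y' → . Y]}), then GOTO on every symbol after a dot until no new states appear). It has 16 states:
  I0: { [Y → . ; ; Y], [Y → . ; n A], [Y → . ;], [Y' → . Y] }  — shift
  I1: { [Y → ; . ; Y], [Y → ; . n A], [Y → ; .] }  — shift, reduce
  I2: { [Y' → Y .] }  — accept
  I3: { [Y → . ; ; Y], [Y → . ; n A], [Y → . ;], [Y → ; ; . Y] }  — shift
  I4: { [A → . /], [A → . ; Y /], [A → . A Y Y], [A → . n n ;], [Y → ; n . A] }  — shift
  I5: { [A → / .] }  — reduce
  I6: { [A → ; . Y /], [Y → . ; ; Y], [Y → . ; n A], [Y → . ;] }  — shift
  I7: { [A → A . Y Y], [Y → . ; ; Y], [Y → . ; n A], [Y → . ;], [Y → ; n A .] }  — shift, reduce
  I8: { [A → n . n ;] }  — shift
  I9: { [A → n n . ;] }  — shift
  I10: { [A → n n ; .] }  — reduce
  I11: { [A → A Y . Y], [Y → . ; ; Y], [Y → . ; n A], [Y → . ;] }  — shift
  I12: { [A → A Y Y .] }  — reduce
  I13: { [A → ; Y . /] }  — shift
  I14: { [A → ; Y / .] }  — reduce
  I15: { [Y → ; ; Y .] }  — reduce

No state contains more than one complete item.

Answer: No reduce-reduce conflicts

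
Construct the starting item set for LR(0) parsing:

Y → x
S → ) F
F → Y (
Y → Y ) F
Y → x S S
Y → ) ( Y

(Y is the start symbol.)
First, augment the grammar with Y' → Y
I₀ = CLOSURE({ [Y' → . Y] }):
  [Y' → . Y] has the dot before Y: add [Y → . x], [Y → . Y ) F], [Y → . x S S], [Y → . ) ( Y]
No further items can be added.

I₀ = { [Y → . ) ( Y], [Y → . Y ) F], [Y → . x S S], [Y → . x], [Y' → . Y] }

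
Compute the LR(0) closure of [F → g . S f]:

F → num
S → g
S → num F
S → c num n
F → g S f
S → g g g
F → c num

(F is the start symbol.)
Start with: [F → g . S f]
  [F → g . S f] has the dot before S: add [S → . g], [S → . num F], [S → . c num n], [S → . g g g]
No further items can be added.

CLOSURE = { [F → g . S f], [S → . c num n], [S → . g g g], [S → . g], [S → . num F] }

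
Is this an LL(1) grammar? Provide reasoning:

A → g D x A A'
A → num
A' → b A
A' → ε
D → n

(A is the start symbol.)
A grammar is LL(1) if for each non-terminal N with multiple productions, the predict sets of those productions are pairwise disjoint, where PREDICT(N → α) = (FIRST(α) \ {ε}) ∪ (FOLLOW(N) if α ⇒* ε).

Relevant sets:
  FOLLOW(A') = { $, 'b' }

For A:
  PREDICT(A → g D x A A') = { 'g' }
  PREDICT(A → num) = { 'num' }
For A':
  PREDICT(A' → b A) = { 'b' }
  PREDICT(A' → ε) = { $, 'b' }
D has a single production, so nothing to check there.

Conflict found: Predict set conflict for A': { 'b' }
The grammar is NOT LL(1).

Answer: No. Predict set conflict for A': { 'b' }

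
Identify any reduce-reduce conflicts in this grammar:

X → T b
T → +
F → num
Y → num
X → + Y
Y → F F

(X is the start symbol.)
A reduce-reduce conflict occurs when an LR(0) state has two complete items [A → α .] and [B → β .] — both call for a reduction, and with no lookahead the parser cannot choose between them.

Augment with X' → X and build the canonical LR(0) collection (I0 = CLOSURE({[X' → . X]}), then GOTO on every symbol after a dot until no new states appear). It has 10 states:
  I0: { [T → . +], [X → . + Y], [X → . T b], [X' → . X] }  — shift
  I1: { [F → . num], [T → + .], [X → + . Y], [Y → . F F], [Y → . num] }  — shift, reduce
  I2: { [X → T . b] }  — shift
  I3: { [X' → X .] }  — accept
  I4: { [X → T b .] }  — reduce
  I5: { [F → . num], [Y → F . F] }  — shift
  I6: { [X → + Y .] }  — reduce
  I7: { [F → num .], [Y → num .] }  — 2 reduces
  I8: { [Y → F F .] }  — reduce
  I9: { [F → num .] }  — reduce

I7 contains complete items [F → num .], [Y → num .] — reduce-reduce conflict.

Answer: Yes — I7: [F → num .] vs [Y → num .]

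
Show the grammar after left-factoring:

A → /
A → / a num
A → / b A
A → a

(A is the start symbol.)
A → / A'
A' → ε
A' → a num
A' → b A
A → a

Left-factoring transforms A → αβ₁ | αβ₂ into A → αA' and A' → β₁ | β₂
(α is the longest common prefix among the alternatives). Repeat until
no nonterminal has two alternatives with a common prefix.

Round 1: A has alternatives sharing prefix '/'. Introduce A': A → / A'
  Add: A' → ε
  Add: A' → a num
  Add: A' → b A

No remaining common prefixes — done.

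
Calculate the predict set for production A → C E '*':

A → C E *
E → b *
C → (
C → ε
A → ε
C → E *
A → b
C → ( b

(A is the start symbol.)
{ '(', 'b' }

PREDICT(A → C E '*') = (FIRST(RHS) \ {ε}) ∪ (FOLLOW(A) if ε ∈ FIRST(RHS), i.e. RHS ⇒* ε)
FIRST(C) = { '(', 'b', ε }
FIRST(E) = { 'b' }
FIRST(C E '*') = { '(', 'b' }
ε ∉ FIRST(C E '*'), so FOLLOW(A) is not added.
PREDICT(A → C E '*') = { '(', 'b' }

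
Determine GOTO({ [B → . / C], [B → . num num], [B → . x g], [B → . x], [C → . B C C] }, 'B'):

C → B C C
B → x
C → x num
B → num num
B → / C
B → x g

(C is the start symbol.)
GOTO(I, 'B') = CLOSURE({ [A → αX.β] : [A → α.Xβ] ∈ I, X = 'B' })

Items with dot before 'B', with the dot advanced:
  [C → . B C C] → [C → B . C C]
Closure of the advanced items:
  [C → B . C C] has the dot before C: add [C → . B C C], [C → . x num]
  [C → . B C C] has the dot before B: add [B → . x], [B → . num num], [B → . / C], [B → . x g]

GOTO = { [B → . / C], [B → . num num], [B → . x g], [B → . x], [C → . B C C], [C → . x num], [C → B . C C] }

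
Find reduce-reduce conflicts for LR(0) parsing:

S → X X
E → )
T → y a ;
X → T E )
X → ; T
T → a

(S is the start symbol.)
No reduce-reduce conflicts

A reduce-reduce conflict occurs when an LR(0) state has two complete items [A → α .] and [B → β .] — both call for a reduction, and with no lookahead the parser cannot choose between them.

Augment with S' → S and build the canonical LR(0) collection (I0 = CLOSURE({[S' → . S]}), then GOTO on every symbol after a dot until no new states appear). It has 14 states:
  I0: { [S → . X X], [S' → . S], [T → . a], [T → . y a ;], [X → . ; T], [X → . T E )] }  — shift
  I1: { [T → . a], [T → . y a ;], [X → ; . T] }  — shift
  I2: { [S' → S .] }  — accept
  I3: { [E → . )], [X → T . E )] }  — shift
  I4: { [S → X . X], [T → . a], [T → . y a ;], [X → . ; T], [X → . T E )] }  — shift
  I5: { [T → a .] }  — reduce
  I6: { [T → y . a ;] }  — shift
  I7: { [T → y a . ;] }  — shift
  I8: { [T → y a ; .] }  — reduce
  I9: { [S → X X .] }  — reduce
  I10: { [E → ) .] }  — reduce
  I11: { [X → T E . )] }  — shift
  I12: { [X → T E ) .] }  — reduce
  I13: { [X → ; T .] }  — reduce

No state contains more than one complete item.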